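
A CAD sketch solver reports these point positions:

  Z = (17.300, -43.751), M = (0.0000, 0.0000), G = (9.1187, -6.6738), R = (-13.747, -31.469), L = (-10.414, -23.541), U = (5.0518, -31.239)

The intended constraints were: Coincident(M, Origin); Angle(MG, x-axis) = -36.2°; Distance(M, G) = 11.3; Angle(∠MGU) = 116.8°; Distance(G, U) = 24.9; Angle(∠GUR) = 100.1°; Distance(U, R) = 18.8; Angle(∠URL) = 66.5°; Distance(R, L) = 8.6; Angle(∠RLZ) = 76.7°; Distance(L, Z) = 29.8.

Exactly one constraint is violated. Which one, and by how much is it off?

Distance(L, Z) = 29.8 — off by 4.50.

M = (0.00, 0.00) ✓; MG at -36.20° ✓; |MG| = 11.30 ✓; ∠MGU = 116.8° ✓; |GU| = 24.90 ✓; ∠GUR = 100.1° ✓; |UR| = 18.80 ✓; ∠URL = 66.50° ✓; |RL| = 8.600 ✓; ∠RLZ = 76.70° ✓; |LZ| = 34.30 ✗.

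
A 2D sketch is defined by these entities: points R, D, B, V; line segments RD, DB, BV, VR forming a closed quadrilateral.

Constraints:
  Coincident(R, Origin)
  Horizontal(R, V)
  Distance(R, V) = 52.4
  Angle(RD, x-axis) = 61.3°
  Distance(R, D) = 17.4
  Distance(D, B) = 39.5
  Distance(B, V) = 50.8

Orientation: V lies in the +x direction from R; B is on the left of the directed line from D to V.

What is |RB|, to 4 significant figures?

56.76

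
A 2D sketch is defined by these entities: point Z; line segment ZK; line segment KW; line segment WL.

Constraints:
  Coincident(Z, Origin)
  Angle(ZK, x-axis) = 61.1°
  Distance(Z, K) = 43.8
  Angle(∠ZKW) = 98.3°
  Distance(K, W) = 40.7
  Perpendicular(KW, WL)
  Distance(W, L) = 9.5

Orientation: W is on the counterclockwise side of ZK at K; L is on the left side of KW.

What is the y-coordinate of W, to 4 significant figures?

62.95

Z is at the origin; ZK runs at 61.1° with length 43.8, so K = 43.8·(cos 61.1°, sin 61.1°) = (21.17, 38.35). ∠ZKW = 98.3°, so KW runs at 61.1° + (180° − 98.3°) = 142.8° from the x-axis; with |KW| = 40.7, W = K + 40.7·(cos 142.8°, sin 142.8°) = (-11.25, 62.95). So W.y = 62.95.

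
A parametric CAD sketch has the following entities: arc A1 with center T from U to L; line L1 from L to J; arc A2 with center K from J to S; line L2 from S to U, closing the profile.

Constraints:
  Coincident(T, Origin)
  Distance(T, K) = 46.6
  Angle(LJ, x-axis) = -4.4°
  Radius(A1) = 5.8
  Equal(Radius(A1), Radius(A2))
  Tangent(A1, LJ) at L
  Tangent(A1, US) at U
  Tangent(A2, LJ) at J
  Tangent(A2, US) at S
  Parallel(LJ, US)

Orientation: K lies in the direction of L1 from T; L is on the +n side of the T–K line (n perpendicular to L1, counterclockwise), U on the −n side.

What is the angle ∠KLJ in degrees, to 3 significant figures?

7.09°

The slot axis is L1's direction at -4.4°, so u = (cos -4.4°, sin -4.4°) = (0.997, -0.0767) and n = (−sin -4.4°, cos -4.4°) = (0.0767, 0.997). T is at the origin and K lies 46.6 along u from T, so K = 46.6·u = (46.5, -3.58). Tangency of A1 to both parallel lines with radius 5.8 puts L and U at T ± 5.8·n: L = (0.445, 5.78), U = (-0.445, -5.78). Equal radii place J and S the same way about K: J = K + 5.8·n = (46.9, 2.21), S = K − 5.8·n = (46.0, -9.36). Then cos ∠KLJ = LK·LJ / (|LK||LJ|), giving 7.09°.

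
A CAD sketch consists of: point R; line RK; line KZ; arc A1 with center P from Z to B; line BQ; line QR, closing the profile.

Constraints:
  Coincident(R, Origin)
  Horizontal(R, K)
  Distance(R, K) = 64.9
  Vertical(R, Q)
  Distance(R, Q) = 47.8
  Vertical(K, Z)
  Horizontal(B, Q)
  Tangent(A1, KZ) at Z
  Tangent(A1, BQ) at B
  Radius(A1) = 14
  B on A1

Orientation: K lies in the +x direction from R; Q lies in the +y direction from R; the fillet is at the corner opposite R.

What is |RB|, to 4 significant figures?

69.83

The virtual corner opposite R is at (64.90, 47.80). The tangent condition forces PZ to be normal to KZ and tangency of A1 to BQ means the radius PB is perpendicular to BQ, with radius 14.0, so the center P sits 14.0 in from both sides at P = (50.90, 33.80). That places the tangent points at Z = (64.90, 33.80) on KZ and B = (50.90, 47.80) on BQ. Then |RB| = |B − R| = 69.83.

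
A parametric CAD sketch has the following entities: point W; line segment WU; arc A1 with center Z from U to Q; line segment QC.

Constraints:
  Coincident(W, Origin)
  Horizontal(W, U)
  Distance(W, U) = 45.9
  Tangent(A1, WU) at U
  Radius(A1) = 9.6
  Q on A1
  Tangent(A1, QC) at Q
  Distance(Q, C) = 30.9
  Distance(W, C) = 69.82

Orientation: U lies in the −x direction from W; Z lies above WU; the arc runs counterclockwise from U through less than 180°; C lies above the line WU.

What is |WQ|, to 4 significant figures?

41.34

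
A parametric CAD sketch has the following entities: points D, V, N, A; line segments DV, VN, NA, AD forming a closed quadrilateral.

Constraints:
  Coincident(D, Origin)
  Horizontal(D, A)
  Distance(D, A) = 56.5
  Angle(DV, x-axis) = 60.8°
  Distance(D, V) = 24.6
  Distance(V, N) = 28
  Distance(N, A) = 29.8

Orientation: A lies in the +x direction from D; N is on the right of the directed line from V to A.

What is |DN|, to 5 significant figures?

26.888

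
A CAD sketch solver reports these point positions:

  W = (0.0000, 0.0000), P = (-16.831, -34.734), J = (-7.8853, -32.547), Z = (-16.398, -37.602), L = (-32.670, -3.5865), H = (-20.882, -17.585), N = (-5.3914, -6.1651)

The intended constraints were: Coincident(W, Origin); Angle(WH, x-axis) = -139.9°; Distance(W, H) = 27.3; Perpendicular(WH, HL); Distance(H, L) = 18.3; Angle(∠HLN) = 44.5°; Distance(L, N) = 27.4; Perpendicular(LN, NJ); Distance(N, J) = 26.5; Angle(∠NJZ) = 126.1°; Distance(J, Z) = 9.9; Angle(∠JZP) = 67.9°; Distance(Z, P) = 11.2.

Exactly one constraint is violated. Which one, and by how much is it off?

Distance(Z, P) = 11.2 — off by 8.30.

W = (0.00, 0.00) ✓; WH at -139.9° ✓; |WH| = 27.30 ✓; ∠(WH, HL) = 90.00° ✓; |HL| = 18.30 ✓; ∠HLN = 44.50° ✓; |LN| = 27.40 ✓; ∠(LN, NJ) = 90.00° ✓; |NJ| = 26.50 ✓; ∠NJZ = 126.1° ✓; |JZ| = 9.900 ✓; ∠JZP = 67.88° ✓; |ZP| = 2.901 ✗.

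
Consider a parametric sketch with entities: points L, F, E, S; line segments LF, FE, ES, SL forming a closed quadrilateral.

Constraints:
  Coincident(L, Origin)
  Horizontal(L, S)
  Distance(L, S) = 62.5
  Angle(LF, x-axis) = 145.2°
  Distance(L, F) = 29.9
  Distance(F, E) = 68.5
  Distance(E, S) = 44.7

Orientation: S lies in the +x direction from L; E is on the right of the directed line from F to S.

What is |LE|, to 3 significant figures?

38.9

L is at the origin; LS is horizontal with |LS| = 62.5 and S in +x, so S = (62.5, 0). LF runs at 145.2° with |LF| = 29.9, so F = (-24.6, 17.1). E is determined by |FE| = 68.5 and |ES| = 44.7 together: it lies at the intersection of circle(F, 68.5) and circle(S, 44.7). With |FS| = 88.7, the foot of the radical line on FS is 59.5 from F and the perpendicular offset is √(68.5² − 59.5²) = 33.9. Taking the right-of-FS solution: E = (27.4, -27.6).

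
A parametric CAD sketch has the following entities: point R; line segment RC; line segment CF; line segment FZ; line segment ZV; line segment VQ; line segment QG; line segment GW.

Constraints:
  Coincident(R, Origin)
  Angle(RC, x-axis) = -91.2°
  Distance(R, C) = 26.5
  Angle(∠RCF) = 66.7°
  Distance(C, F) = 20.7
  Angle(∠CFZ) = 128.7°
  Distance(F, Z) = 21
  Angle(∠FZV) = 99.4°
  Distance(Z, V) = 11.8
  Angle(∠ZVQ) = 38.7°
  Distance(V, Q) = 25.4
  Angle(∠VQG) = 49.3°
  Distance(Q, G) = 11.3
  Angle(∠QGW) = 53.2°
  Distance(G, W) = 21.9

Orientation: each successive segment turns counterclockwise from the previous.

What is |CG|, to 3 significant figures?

36.3

R is at the origin; RC runs at -91.2° with length 26.5, so C = (-0.555, -26.5). ∠RCF = 66.7° gives CF at 22.1° from the x-axis; with |CF| = 20.7, F = (18.6, -18.7). ∠CFZ = 128.7° gives FZ at 73.4° from the x-axis; with |FZ| = 21.0, Z = (24.6, 1.42). ∠FZV = 99.4° gives ZV at 154° from the x-axis; with |ZV| = 11.8, V = (14.0, 6.59). ∠ZVQ = 38.7° gives VQ at -64.7° from the x-axis; with |VQ| = 25.4, Q = (24.9, -16.4). ∠VQG = 49.3° gives QG at 66.0° from the x-axis; with |QG| = 11.3, G = (29.5, -6.05). Then |CG| = |G − C| = 36.3.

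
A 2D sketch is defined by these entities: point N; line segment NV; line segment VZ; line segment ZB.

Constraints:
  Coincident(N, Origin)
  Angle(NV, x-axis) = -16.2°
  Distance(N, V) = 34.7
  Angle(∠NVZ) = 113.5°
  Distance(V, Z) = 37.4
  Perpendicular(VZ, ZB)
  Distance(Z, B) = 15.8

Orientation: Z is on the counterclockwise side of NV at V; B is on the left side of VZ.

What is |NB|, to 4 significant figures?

53.68

N is at the origin; NV runs at -16.2° with length 34.7, so V = 34.7·(cos -16.2°, sin -16.2°) = (33.32, -9.681). ∠NVZ = 113.5°, so VZ runs at -16.2° + (180° − 113.5°) = 50.30° from the x-axis; with |VZ| = 37.4, Z = V + 37.4·(cos 50.30°, sin 50.30°) = (57.21, 19.09). The perpendicularity gives ZB at right angles to VZ; with |ZB| = 15.8 on the left of VZ, B = Z + 15.8·(-0.7694, 0.6388) = (45.06, 29.19). Then |NB| = |B − N| = 53.68.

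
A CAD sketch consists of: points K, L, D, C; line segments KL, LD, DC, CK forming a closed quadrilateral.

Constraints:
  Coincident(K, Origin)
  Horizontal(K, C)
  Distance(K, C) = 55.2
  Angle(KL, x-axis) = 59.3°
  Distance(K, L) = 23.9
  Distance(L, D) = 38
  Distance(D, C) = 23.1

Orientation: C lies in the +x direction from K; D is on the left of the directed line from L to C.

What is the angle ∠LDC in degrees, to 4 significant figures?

99.63°

K is at the origin; KC is horizontal with |KC| = 55.2 and C in +x, so C = (55.2, 0). KL runs at 59.3° with |KL| = 23.9, so L = (12.20, 20.55). D is determined by |LD| = 38.0 and |DC| = 23.1 together: it lies at the intersection of circle(L, 38.0) and circle(C, 23.1). With |LC| = 47.66, the foot of the radical line on LC is 33.38 from L and the perpendicular offset is √(38.0² − 33.38²) = 18.16. Taking the left-of-LC solution: D = (50.15, 22.54).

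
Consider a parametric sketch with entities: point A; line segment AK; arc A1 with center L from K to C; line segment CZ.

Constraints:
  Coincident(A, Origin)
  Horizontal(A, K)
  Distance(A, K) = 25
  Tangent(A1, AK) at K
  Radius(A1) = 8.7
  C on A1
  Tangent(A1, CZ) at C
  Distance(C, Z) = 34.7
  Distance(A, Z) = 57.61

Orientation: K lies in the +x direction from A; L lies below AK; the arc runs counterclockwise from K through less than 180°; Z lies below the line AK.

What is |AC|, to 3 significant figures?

23.2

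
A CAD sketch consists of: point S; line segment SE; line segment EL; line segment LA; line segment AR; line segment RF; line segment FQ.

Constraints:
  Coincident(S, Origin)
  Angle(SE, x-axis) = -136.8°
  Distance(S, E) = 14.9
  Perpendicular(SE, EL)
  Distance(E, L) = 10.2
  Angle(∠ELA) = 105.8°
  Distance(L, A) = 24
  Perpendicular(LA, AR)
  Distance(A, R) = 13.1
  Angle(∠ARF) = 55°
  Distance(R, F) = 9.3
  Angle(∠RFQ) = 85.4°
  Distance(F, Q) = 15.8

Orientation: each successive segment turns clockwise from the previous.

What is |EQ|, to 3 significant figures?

32.5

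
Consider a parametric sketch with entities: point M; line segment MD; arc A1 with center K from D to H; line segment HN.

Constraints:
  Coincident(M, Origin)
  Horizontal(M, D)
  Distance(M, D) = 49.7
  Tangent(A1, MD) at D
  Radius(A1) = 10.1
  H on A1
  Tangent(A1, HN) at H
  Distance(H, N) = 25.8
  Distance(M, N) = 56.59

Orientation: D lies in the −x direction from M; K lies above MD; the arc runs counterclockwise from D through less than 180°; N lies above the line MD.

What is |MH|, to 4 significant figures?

41.27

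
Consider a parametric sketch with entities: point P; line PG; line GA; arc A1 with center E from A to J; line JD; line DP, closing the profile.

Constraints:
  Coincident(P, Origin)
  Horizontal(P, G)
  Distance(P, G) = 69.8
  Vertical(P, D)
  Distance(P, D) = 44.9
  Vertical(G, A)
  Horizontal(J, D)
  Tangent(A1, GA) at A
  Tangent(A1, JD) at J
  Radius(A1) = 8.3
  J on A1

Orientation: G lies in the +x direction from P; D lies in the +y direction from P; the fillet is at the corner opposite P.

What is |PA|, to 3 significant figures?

78.8

P is at the origin; PG is horizontal with |PG| = 69.8 and G on the +x side, so G = (69.8, 0.00). P and D share the same x with |PD| = 44.9 and D on the +y side, so D = (0.00, 44.9). The virtual corner opposite P is at (69.8, 44.9). A1 meets GA tangentially, so EA is at right angles to GA and tangency of A1 to JD means the radius EJ is perpendicular to JD, with radius 8.3, so the center E sits 8.3 in from both sides at E = (61.5, 36.6). That places the tangent points at A = (69.8, 36.6) on GA and J = (61.5, 44.9) on JD. Then |PA| = |A − P| = 78.8.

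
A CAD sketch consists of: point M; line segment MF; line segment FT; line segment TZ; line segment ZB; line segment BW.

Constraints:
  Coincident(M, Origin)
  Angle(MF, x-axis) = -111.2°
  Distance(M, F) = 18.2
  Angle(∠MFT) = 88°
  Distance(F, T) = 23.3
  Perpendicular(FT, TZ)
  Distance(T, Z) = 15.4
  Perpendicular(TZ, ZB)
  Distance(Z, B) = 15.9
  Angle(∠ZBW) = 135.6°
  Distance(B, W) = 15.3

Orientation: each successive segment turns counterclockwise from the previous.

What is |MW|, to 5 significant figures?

14.122

M is at the origin; MF runs at -111.2° with length 18.2, so F = (-6.5816, -16.968). ∠MFT = 88.0° gives FT at -19.200° from the x-axis; with |FT| = 23.3, T = (15.422, -24.631). The perpendicularity gives TZ at right angles to FT, so TZ runs at 70.800°; with |TZ| = 15.4, Z = (20.487, -10.087). The perpendicularity gives ZB at right angles to TZ, so ZB runs at 160.80°; with |ZB| = 15.9, B = (5.4714, -4.8585). ∠ZBW = 135.6° gives BW at -154.80° from the x-axis; with |BW| = 15.3, W = (-8.3725, -11.373). Then |MW| = |W − M| = 14.122.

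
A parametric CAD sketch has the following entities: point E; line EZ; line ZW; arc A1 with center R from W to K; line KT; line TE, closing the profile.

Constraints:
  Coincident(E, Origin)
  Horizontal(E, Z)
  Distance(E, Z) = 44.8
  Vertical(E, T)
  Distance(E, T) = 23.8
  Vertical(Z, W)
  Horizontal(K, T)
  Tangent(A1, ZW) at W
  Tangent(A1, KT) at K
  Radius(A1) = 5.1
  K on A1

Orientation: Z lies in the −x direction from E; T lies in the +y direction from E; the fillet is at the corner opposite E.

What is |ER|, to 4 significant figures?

43.88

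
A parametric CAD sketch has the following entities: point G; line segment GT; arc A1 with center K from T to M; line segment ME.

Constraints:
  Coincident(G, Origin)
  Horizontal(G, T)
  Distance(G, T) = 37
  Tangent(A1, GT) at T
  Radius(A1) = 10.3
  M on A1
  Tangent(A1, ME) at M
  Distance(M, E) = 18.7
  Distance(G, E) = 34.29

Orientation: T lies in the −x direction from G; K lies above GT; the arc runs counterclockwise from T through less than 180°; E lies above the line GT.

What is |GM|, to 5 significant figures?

28.111

Checks: |KM| = 10.30 ✓; ∠(KM, ME) = 90.00° ✓; |ME| = 18.70 ✓; |GE| = 34.29 ✓.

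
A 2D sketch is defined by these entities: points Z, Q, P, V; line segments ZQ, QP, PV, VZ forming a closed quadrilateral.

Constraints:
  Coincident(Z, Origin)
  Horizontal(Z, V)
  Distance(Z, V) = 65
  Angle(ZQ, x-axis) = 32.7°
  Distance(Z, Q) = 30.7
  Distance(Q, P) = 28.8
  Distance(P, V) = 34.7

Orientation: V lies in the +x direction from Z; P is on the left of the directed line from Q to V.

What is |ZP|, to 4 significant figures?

59.49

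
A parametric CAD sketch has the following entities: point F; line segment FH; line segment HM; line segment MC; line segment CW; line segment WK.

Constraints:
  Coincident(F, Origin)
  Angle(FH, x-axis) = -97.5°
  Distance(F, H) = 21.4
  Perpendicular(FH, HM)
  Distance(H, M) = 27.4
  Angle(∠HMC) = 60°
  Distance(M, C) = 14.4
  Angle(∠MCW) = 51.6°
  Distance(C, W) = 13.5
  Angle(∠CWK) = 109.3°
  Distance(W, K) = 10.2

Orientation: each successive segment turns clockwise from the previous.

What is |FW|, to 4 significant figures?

26.33

∠HMC = 60.0° gives MC at 52.50° from the x-axis; with |MC| = 14.4, C = (-21.19, -6.216). ∠MCW = 51.6° gives CW at -75.90° from the x-axis; with |CW| = 13.5, W = (-17.90, -19.31). Then |FW| = |W − F| = 26.33.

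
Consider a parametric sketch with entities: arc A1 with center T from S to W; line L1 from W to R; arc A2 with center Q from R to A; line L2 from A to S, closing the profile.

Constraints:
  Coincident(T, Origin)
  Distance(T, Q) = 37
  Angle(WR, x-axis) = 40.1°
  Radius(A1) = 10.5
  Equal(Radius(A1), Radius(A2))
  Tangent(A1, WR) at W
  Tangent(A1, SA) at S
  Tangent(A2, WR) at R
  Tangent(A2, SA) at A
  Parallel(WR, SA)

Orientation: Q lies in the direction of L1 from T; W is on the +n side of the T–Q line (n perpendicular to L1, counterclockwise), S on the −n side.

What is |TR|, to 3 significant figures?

38.5

Tangency of A1 to both parallel lines with radius 10.5 puts W and S at T ± 10.5·n: W = (-6.76, 8.03), S = (6.76, -8.03). Equal radii place R and A the same way about Q: R = Q + 10.5·n = (21.5, 31.9), A = Q − 10.5·n = (35.1, 15.8). Then |TR| = |R − T| = 38.5.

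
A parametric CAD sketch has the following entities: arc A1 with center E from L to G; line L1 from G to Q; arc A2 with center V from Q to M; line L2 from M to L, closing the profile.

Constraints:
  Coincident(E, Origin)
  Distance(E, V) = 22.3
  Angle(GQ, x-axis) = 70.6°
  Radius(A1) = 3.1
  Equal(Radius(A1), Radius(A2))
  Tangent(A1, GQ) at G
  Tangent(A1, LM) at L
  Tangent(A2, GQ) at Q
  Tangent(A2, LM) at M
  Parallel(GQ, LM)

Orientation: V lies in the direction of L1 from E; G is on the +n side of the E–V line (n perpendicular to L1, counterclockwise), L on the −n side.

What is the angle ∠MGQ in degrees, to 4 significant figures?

15.54°

The slot axis is L1's direction at 70.6°, so u = (cos 70.6°, sin 70.6°) = (0.3322, 0.9432) and n = (−sin 70.6°, cos 70.6°) = (-0.9432, 0.3322). E is at the origin and V lies 22.3 along u from E, so V = 22.3·u = (7.407, 21.03). Tangency of A1 to both parallel lines with radius 3.1 puts G and L at E ± 3.1·n: G = (-2.924, 1.030), L = (2.924, -1.030). Equal radii place Q and M the same way about V: Q = V + 3.1·n = (4.483, 22.06), M = V − 3.1·n = (10.33, 20.00). Then cos ∠MGQ = GM·GQ / (|GM||GQ|), giving 15.54°.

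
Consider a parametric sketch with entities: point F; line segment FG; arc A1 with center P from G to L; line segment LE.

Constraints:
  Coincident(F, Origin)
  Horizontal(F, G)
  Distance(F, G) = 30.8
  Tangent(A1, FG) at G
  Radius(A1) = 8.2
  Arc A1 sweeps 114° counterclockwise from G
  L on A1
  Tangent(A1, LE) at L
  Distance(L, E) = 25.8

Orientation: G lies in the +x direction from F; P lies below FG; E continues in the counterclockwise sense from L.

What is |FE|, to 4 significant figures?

48.73

F is at the origin; F and G share the same y with |FG| = 30.8 and G on the +x side, so G = (30.80, 0.000). Tangency of A1 to FG means the radius PG is perpendicular to FG, so P = G + (0, -8.2) = (30.80, -8.200). On A1, G sits at bearing 90° from P; a 114° counterclockwise sweep puts L at bearing 204°, so L = P + 8.2·(cos 204°, sin 204°) = (23.31, -11.54). A1 meets LE tangentially, so PL is at right angles to LE, so LE runs along (−sin 204°, cos 204°); with |LE| = 25.8, E = (33.80, -35.10). Then |FE| = |E − F| = 48.73.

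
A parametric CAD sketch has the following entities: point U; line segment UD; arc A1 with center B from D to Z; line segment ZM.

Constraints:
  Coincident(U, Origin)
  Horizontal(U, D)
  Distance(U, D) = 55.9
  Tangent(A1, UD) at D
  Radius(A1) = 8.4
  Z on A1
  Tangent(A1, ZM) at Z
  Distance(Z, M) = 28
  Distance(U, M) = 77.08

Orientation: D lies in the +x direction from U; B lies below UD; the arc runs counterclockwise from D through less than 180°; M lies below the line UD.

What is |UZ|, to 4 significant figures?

51.73

Checks: |BZ| = 8.400 ✓; ∠(BZ, ZM) = 90.00° ✓; |ZM| = 28.00 ✓; |UM| = 77.08 ✓.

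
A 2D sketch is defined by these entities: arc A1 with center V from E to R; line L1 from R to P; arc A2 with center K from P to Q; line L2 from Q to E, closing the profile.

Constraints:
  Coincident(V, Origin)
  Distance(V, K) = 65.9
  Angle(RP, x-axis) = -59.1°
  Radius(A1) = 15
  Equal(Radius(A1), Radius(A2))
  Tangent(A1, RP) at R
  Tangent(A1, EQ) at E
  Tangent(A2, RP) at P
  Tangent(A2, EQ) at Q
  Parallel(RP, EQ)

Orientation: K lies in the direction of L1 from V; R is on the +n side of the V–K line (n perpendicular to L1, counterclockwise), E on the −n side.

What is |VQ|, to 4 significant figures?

67.59

Tangency of A1 to both parallel lines with radius 15.0 puts R and E at V ± 15.0·n: R = (12.87, 7.703), E = (-12.87, -7.703). Equal radii place P and Q the same way about K: P = K + 15.0·n = (46.71, -48.84), Q = K − 15.0·n = (20.97, -64.25). Then |VQ| = |Q − V| = 67.59.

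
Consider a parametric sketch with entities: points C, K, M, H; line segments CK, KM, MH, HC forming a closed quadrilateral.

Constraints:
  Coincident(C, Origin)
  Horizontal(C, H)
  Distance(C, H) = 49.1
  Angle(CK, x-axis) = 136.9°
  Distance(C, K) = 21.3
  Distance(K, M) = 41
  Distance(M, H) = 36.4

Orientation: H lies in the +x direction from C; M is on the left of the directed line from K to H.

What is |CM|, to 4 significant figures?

35.34

Checks: |KM| = 41.00 ✓; |MH| = 36.40 ✓.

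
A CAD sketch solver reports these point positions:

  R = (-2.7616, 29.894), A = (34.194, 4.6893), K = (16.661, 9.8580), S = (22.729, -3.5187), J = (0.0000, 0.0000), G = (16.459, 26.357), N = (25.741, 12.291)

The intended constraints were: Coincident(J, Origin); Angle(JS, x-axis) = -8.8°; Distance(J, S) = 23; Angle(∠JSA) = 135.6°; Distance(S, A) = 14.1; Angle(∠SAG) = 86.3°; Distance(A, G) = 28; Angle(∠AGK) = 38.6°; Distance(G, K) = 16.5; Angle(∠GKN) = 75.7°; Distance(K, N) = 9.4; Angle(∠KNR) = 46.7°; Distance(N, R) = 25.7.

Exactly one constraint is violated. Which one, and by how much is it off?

Distance(N, R) = 25.7 — off by 7.80.

J = (0.00, 0.00) ✓; JS at -8.800° ✓; |JS| = 23.00 ✓; ∠JSA = 135.6° ✓; |SA| = 14.10 ✓; ∠SAG = 86.30° ✓; |AG| = 28.00 ✓; ∠AGK = 38.60° ✓; |GK| = 16.50 ✓; ∠GKN = 75.70° ✓; |KN| = 9.400 ✓; ∠KNR = 46.70° ✓; |NR| = 33.50 ✗.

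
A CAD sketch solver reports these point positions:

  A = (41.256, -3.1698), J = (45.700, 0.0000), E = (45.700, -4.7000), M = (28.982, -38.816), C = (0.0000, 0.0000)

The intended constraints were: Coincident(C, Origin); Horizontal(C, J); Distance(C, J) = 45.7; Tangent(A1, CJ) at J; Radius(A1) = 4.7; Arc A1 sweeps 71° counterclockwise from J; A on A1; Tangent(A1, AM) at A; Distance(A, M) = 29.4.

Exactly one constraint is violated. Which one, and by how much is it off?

Distance(A, M) = 29.4 — off by 8.30.

C = (0.00, 0.00) ✓; C.y = 0.00, J.y = 0.00 ✓; |CJ| = 45.70 ✓; ∠(EJ, JC) = 90.00° ✓; |EJ| = 4.700 ✓; bearing(E→A) − bearing(E→J) = 71.00° ✓; |EA| = 4.700 ✓; ∠(EA, AM) = 90.00° ✓; |AM| = 37.70 ✗.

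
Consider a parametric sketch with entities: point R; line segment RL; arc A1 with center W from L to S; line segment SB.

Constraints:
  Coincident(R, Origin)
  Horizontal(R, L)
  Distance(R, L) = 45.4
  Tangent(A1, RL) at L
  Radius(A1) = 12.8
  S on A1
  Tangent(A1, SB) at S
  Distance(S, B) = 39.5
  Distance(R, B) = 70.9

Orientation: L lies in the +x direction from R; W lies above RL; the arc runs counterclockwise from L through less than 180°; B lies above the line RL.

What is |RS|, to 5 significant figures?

59.964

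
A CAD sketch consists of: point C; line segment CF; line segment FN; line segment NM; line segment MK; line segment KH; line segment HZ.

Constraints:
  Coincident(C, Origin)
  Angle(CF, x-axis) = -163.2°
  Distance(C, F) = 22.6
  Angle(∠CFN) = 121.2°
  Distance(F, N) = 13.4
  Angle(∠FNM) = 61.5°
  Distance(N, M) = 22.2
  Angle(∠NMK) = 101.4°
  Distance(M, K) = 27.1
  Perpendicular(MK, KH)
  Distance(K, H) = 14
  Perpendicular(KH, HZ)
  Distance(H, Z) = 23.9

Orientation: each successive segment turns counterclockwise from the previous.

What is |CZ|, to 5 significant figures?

21.037

C is at the origin; CF runs at -163.2° with length 22.6, so F = (-21.635, -6.5321). ∠CFN = 121.2° gives FN at -104.40° from the x-axis; with |FN| = 13.4, N = (-24.968, -19.511). ∠FNM = 61.5° gives NM at 14.100° from the x-axis; with |NM| = 22.2, M = (-3.4367, -14.103). ∠NMK = 101.4° gives MK at 92.700° from the x-axis; with |MK| = 27.1, K = (-4.7133, 12.967). MK ⟂ KH, so KH runs at -177.30°; with |KH| = 14.0, H = (-18.698, 12.308). The perpendicularity gives HZ at right angles to KH, so HZ runs at -87.300°; with |HZ| = 23.9, Z = (-17.572, -11.566). Then |CZ| = |Z − C| = 21.037.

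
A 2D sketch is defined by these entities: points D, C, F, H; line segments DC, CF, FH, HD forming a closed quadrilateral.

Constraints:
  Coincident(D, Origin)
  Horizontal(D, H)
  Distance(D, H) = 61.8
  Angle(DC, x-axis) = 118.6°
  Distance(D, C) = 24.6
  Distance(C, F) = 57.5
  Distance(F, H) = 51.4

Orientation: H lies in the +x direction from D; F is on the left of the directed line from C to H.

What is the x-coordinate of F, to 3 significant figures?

40.0

D is at the origin; D and H share the same y with |DH| = 61.8 and H in +x, so H = (61.8, 0). DC runs at 118.6° with |DC| = 24.6, so C = (-11.8, 21.6). F is determined by |CF| = 57.5 and |FH| = 51.4 together: it lies at the intersection of circle(C, 57.5) and circle(H, 51.4). With |CH| = 76.7, the foot of the radical line on CH is 42.7 from C and the perpendicular offset is √(57.5² − 42.7²) = 38.5. Taking the left-of-CH solution: F = (40.0, 46.6).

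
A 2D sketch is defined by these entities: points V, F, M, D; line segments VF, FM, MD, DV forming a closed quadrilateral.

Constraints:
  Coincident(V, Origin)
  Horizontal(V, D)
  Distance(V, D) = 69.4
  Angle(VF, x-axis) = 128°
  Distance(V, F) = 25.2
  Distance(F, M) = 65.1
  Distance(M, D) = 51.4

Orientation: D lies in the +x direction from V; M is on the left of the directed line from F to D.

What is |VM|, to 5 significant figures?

63.306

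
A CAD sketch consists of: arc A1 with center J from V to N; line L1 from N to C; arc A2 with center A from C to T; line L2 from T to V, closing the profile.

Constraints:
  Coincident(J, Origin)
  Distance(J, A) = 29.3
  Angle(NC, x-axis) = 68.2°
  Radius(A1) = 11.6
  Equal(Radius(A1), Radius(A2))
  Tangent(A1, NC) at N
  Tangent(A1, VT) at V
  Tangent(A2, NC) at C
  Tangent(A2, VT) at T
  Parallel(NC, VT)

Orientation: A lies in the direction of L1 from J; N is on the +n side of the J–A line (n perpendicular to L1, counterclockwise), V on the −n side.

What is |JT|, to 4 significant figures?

31.51

The slot axis is L1's direction at 68.2°, so u = (cos 68.2°, sin 68.2°) = (0.3714, 0.9285) and n = (−sin 68.2°, cos 68.2°) = (-0.9285, 0.3714). J is at the origin and A lies 29.3 along u from J, so A = 29.3·u = (10.88, 27.20). Tangency of A1 to both parallel lines with radius 11.6 puts N and V at J ± 11.6·n: N = (-10.77, 4.308), V = (10.77, -4.308). Equal radii place C and T the same way about A: C = A + 11.6·n = (0.1106, 31.51), T = A − 11.6·n = (21.65, 22.90). Then |JT| = |T − J| = 31.51.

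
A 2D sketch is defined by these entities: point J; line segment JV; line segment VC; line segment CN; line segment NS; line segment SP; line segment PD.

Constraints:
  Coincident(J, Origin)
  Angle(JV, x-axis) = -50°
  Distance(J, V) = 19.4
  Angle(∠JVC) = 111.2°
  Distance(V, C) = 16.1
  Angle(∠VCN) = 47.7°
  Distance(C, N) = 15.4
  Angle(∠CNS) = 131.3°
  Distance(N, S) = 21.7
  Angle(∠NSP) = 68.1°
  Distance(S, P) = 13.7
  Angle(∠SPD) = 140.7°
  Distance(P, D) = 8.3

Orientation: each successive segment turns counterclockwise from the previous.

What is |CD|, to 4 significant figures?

20.15

J is at the origin; JV runs at -50.0° with length 19.4, so V = (12.47, -14.86). ∠JVC = 111.2° gives VC at 18.80° from the x-axis; with |VC| = 16.1, C = (27.71, -9.673). ∠VCN = 47.7° gives CN at 151.1° from the x-axis; with |CN| = 15.4, N = (14.23, -2.230). ∠CNS = 131.3° gives NS at -160.2° from the x-axis; with |NS| = 21.7, S = (-6.188, -9.581). ∠NSP = 68.1° gives SP at -48.30° from the x-axis; with |SP| = 13.7, P = (2.926, -19.81). ∠SPD = 140.7° gives PD at -9.000° from the x-axis; with |PD| = 8.3, D = (11.12, -21.11). Then |CD| = |D − C| = 20.15.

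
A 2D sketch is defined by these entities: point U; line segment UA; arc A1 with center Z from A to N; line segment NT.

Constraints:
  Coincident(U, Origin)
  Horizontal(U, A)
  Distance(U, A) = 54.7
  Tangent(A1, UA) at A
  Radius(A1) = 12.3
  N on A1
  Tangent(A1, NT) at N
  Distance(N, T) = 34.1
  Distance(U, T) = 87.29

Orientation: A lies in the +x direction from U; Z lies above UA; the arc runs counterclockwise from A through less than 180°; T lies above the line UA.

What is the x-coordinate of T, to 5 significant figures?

77.215

Checks: ∠(ZA, AU) = 90.00° ✓; |ZN| = 12.30 ✓; ∠(ZN, NT) = 90.00° ✓; |NT| = 34.10 ✓; |UT| = 87.29 ✓.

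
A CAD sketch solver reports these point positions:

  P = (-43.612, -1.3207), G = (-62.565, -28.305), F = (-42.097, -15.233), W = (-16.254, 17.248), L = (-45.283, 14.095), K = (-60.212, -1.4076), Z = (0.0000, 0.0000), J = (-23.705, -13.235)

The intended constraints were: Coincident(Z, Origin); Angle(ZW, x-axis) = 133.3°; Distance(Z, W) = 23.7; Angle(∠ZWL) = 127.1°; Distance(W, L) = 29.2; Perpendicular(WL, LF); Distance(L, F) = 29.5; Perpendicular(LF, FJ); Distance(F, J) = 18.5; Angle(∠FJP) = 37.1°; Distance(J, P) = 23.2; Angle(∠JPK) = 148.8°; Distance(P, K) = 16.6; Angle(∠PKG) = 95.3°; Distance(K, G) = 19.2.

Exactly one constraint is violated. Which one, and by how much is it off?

Distance(K, G) = 19.2 — off by 7.80.

Z = (0.00, 0.00) ✓; ZW at 133.3° ✓; |ZW| = 23.70 ✓; ∠ZWL = 127.1° ✓; |WL| = 29.20 ✓; ∠(WL, LF) = 90.00° ✓; |LF| = 29.50 ✓; ∠(LF, FJ) = 90.00° ✓; |FJ| = 18.50 ✓; ∠FJP = 37.10° ✓; |JP| = 23.20 ✓; ∠JPK = 148.8° ✓; |PK| = 16.60 ✓; ∠PKG = 95.30° ✓; |KG| = 27.00 ✗.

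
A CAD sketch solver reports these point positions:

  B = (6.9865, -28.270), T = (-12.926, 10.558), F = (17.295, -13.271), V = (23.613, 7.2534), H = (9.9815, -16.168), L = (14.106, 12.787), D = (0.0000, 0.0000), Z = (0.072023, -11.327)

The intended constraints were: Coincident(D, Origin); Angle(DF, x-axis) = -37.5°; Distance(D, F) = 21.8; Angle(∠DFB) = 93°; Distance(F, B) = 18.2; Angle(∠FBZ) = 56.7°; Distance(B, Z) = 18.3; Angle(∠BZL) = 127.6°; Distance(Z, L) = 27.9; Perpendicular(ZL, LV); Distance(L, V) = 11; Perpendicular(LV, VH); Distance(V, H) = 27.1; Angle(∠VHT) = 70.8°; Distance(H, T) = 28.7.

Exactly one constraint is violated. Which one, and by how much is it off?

Distance(H, T) = 28.7 — off by 6.50.

D = (0.00, 0.00) ✓; DF at -37.50° ✓; |DF| = 21.80 ✓; ∠DFB = 93.00° ✓; |FB| = 18.20 ✓; ∠FBZ = 56.70° ✓; |BZ| = 18.30 ✓; ∠BZL = 127.6° ✓; |ZL| = 27.90 ✓; ∠(ZL, LV) = 90.00° ✓; |LV| = 11.00 ✓; ∠(LV, VH) = 90.00° ✓; |VH| = 27.10 ✓; ∠VHT = 70.80° ✓; |HT| = 35.20 ✗.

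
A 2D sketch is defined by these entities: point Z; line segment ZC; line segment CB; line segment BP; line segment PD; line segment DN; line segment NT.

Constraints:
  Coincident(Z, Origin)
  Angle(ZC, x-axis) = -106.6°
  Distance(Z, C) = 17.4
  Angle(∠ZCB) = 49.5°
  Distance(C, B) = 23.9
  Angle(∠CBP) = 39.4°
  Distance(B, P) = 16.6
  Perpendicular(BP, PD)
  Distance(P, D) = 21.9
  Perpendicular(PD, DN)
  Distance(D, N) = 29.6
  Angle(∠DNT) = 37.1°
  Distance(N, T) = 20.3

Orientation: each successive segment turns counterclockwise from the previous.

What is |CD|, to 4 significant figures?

6.984

∠CBP = 39.4° gives BP at 164.5° from the x-axis; with |BP| = 16.6, P = (0.8834, -2.556). The perpendicularity gives PD at right angles to BP, so PD runs at -105.5°; with |PD| = 21.9, D = (-4.969, -23.66). Then |CD| = |D − C| = 6.984.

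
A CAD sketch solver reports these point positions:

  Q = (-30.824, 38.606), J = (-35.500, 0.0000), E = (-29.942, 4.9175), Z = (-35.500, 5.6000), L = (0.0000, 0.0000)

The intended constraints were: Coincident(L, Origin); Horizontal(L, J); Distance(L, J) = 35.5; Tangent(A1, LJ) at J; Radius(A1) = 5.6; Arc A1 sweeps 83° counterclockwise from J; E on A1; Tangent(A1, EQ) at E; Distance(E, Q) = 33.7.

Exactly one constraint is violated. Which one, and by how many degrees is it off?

Tangent(A1, EQ) at E — off by 8.50°.

L = (0.00, 0.00) ✓; L.y = 0.00, J.y = 0.00 ✓; |LJ| = 35.50 ✓; ∠(ZJ, JL) = 90.00° ✓; |ZJ| = 5.600 ✓; bearing(Z→E) − bearing(Z→J) = 83.00° ✓; |ZE| = 5.600 ✓; ∠(ZE, EQ) = 81.50° ✗; |EQ| = 33.70 ✓.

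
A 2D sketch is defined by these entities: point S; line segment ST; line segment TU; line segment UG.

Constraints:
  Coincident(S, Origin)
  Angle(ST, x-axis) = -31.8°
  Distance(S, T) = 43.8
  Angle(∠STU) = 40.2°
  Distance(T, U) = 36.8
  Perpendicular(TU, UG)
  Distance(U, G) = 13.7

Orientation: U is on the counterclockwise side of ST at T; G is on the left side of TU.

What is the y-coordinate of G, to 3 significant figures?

7.68

∠STU = 40.2°, so TU runs at -31.8° + (180° − 40.2°) = 108° from the x-axis; with |TU| = 36.8, U = T + 36.8·(cos 108°, sin 108°) = (25.9, 11.9). TU is perpendicular to UG; with |UG| = 13.7 on the left of TU, G = U + 13.7·(-0.951, -0.309) = (12.8, 7.68). So G.y = 7.68.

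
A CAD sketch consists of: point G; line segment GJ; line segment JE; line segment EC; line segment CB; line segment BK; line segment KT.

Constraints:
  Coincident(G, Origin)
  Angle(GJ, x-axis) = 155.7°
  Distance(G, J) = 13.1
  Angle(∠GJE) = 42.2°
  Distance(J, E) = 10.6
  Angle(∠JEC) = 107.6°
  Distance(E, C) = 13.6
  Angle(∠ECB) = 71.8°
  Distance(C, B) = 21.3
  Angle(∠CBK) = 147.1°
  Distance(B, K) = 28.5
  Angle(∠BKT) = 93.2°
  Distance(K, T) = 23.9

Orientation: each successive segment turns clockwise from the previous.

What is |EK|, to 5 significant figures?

41.061

G is at the origin; GJ runs at 155.7° with length 13.1, so J = (-11.939, 5.3908). ∠GJE = 42.2° gives JE at 17.900° from the x-axis; with |JE| = 10.6, E = (-1.8525, 8.6488). ∠JEC = 107.6° gives EC at -54.500° from the x-axis; with |EC| = 13.6, C = (6.0451, -2.4232). ∠ECB = 71.8° gives CB at -162.70° from the x-axis; with |CB| = 21.3, B = (-14.291, -8.7572). ∠CBK = 147.1° gives BK at 164.40° from the x-axis; with |BK| = 28.5, K = (-41.741, -1.0930). Then |EK| = |K − E| = 41.061.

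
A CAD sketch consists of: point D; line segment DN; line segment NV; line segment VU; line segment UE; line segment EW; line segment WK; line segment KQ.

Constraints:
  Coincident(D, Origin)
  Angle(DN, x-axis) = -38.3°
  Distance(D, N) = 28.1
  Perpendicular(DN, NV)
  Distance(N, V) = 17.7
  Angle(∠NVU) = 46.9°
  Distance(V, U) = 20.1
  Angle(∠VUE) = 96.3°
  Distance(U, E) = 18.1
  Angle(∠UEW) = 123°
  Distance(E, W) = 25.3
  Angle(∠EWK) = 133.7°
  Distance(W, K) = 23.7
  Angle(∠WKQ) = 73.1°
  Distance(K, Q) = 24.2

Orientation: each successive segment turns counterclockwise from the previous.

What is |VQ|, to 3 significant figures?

14.4

D is at the origin; DN runs at -38.3° with length 28.1, so N = (22.1, -17.4). DN is perpendicular to NV, so NV runs at 51.7°; with |NV| = 17.7, V = (33.0, -3.53). ∠NVU = 46.9° gives VU at -175° from the x-axis; with |VU| = 20.1, U = (13.0, -5.21). ∠VUE = 96.3° gives UE at -91.5° from the x-axis; with |UE| = 18.1, E = (12.5, -23.3). ∠UEW = 123.0° gives EW at -34.5° from the x-axis; with |EW| = 25.3, W = (33.4, -37.6). ∠EWK = 133.7° gives WK at 11.8° from the x-axis; with |WK| = 23.7, K = (56.6, -32.8). ∠WKQ = 73.1° gives KQ at 119° from the x-axis; with |KQ| = 24.2, Q = (44.9, -11.6). Then |VQ| = |Q − V| = 14.4.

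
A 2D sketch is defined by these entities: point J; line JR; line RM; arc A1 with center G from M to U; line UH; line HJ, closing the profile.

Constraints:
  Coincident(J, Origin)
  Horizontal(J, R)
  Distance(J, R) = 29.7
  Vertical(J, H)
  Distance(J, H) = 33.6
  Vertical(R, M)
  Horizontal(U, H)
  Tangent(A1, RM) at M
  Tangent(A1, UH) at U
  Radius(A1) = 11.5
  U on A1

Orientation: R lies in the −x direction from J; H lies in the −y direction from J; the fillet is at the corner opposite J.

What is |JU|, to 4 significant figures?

38.21

The virtual corner opposite J is at (-29.70, -33.60). Tangency of A1 to RM means the radius GM is perpendicular to RM and since A1 is tangent to UH there, GU ⟂ UH, with radius 11.5, so the center G sits 11.5 in from both sides at G = (-18.20, -22.10). That places the tangent points at M = (-29.70, -22.10) on RM and U = (-18.20, -33.60) on UH. Then |JU| = |U − J| = 38.21.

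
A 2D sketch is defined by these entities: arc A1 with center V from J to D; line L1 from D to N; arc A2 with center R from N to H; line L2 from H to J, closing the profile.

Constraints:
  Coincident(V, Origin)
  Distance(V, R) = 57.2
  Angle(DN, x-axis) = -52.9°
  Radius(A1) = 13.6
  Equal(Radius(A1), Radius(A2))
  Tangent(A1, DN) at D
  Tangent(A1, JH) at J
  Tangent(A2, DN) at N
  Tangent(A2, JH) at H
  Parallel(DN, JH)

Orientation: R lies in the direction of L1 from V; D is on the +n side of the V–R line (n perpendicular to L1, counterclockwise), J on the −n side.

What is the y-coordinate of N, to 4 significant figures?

-37.42

The slot axis is L1's direction at -52.9°, so u = (cos -52.9°, sin -52.9°) = (0.6032, -0.7976) and n = (−sin -52.9°, cos -52.9°) = (0.7976, 0.6032). V is at the origin and R lies 57.2 along u from V, so R = 57.2·u = (34.50, -45.62). Tangency of A1 to both parallel lines with radius 13.6 puts D and J at V ± 13.6·n: D = (10.85, 8.204), J = (-10.85, -8.204). Equal radii place N and H the same way about R: N = R + 13.6·n = (45.35, -37.42), H = R − 13.6·n = (23.66, -53.83). So N.y = -37.42.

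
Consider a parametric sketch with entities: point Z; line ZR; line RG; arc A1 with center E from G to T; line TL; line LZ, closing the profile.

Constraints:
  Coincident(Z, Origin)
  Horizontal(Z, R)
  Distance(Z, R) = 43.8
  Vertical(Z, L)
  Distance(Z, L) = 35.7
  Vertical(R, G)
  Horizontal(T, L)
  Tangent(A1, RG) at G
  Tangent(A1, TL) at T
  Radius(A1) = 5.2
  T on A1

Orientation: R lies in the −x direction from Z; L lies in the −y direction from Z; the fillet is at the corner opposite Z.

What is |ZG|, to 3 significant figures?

53.4

Z is at the origin; ZR is horizontal with |ZR| = 43.8 and R on the −x side, so R = (-43.8, 0.00). Z and L share the same x with |ZL| = 35.7 and L on the −y side, so L = (0.00, -35.7). The virtual corner opposite Z is at (-43.8, -35.7). The tangent condition forces EG to be normal to RG and tangency of A1 to TL means the radius ET is perpendicular to TL, with radius 5.2, so the center E sits 5.2 in from both sides at E = (-38.6, -30.5). That places the tangent points at G = (-43.8, -30.5) on RG and T = (-38.6, -35.7) on TL. Then |ZG| = |G − Z| = 53.4.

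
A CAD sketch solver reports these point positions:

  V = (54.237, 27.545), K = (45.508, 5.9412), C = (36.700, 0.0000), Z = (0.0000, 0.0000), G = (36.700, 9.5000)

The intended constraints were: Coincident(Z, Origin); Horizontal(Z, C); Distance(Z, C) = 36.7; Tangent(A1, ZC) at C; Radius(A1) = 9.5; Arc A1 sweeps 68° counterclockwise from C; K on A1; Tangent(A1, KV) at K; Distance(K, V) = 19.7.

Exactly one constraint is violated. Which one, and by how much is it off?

Distance(K, V) = 19.7 — off by 3.60.

Z = (0.00, 0.00) ✓; Z.y = 0.00, C.y = 0.00 ✓; |ZC| = 36.70 ✓; ∠(GC, CZ) = 90.00° ✓; |GC| = 9.500 ✓; bearing(G→K) − bearing(G→C) = 68.00° ✓; |GK| = 9.500 ✓; ∠(GK, KV) = 90.00° ✓; |KV| = 23.30 ✗.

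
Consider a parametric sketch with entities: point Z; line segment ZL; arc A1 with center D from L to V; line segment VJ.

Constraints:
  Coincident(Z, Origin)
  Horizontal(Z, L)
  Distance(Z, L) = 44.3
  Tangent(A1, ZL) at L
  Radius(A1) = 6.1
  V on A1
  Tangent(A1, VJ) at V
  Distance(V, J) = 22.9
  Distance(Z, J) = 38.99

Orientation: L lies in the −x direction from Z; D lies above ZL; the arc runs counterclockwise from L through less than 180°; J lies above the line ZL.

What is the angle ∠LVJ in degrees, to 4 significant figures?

146.2°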